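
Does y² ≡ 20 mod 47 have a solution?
By Euler's criterion: 20^{23} ≡ 46 mod 47. Since this equals -1 (≡ 46), 20 is not a QR.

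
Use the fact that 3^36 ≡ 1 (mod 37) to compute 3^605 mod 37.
By Fermat: 3^{36} ≡ 1 (mod 37). 605 ≡ 29 (mod 36). So 3^{605} ≡ 3^{29} ≡ 28 (mod 37)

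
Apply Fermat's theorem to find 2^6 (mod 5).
By Fermat: 2^{4} ≡ 1 (mod 5). So 2^{6} = 2^{4} · 2^{2} ≡ 2^{2} ≡ 4 (mod 5)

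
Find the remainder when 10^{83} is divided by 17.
By Fermat: 10^{16} ≡ 1 (mod 17). 83 = 5×16 + 3. So 10^{83} ≡ 10^{3} ≡ 14 (mod 17)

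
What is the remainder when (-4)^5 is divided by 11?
By repeated squaring mod 11: (-4)^{1}≡7, (-4)^{2}≡5, (-4)^{4}≡3. Then (-4)^{5} = (-4)^{4+1} ≡ 3 × 7 ≡ 10 mod 11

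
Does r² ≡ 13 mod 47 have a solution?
By Euler's criterion: 13^{23} ≡ 46 mod 47. Since this equals -1 (≡ 46), 13 is not a QR.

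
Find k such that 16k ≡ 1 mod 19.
Since 19 is prime, by Fermat 16^(-1) ≡ 16^{17} ≡ 6 mod 19. Verify: 16 × 6 = 96 ≡ 1 mod 19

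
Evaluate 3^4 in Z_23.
3^{4} = 81 ≡ 12 mod 23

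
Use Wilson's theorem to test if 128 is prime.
(127)! mod 128 = 0. Since 0 ≢ -1 (mod 128), 128 is not prime.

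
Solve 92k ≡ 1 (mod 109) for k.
Since 109 is prime, by Fermat 92^(-1) ≡ 92^{107} ≡ 32 (mod 109). Verify: 92 × 32 = 2944 ≡ 1 (mod 109)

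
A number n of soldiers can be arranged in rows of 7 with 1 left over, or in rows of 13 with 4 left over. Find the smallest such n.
M = 7 × 13 = 91. M₁ = 13, y₁ ≡ 6 (mod 7). M₂ = 7, y₂ ≡ 2 (mod 13). n = 1×13×6 + 4×7×2 ≡ 43 (mod 91)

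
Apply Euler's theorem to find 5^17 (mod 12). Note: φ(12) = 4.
By Euler: 5^{4} ≡ 1 (mod 12) since gcd(5, 12) = 1. 17 = 4×4 + 1. So 5^{17} ≡ 5^{1} ≡ 5 (mod 12)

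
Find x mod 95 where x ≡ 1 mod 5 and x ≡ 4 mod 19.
M = 5 × 19 = 95. M₁ = 19, y₁ ≡ 4 mod 5. M₂ = 5, y₂ ≡ 4 mod 19. x = 1×19×4 + 4×5×4 ≡ 61 mod 95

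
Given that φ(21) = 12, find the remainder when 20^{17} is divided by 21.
By Euler: 20^{12} ≡ 1 mod 21 since gcd(20, 21) = 1. 17 = 1×12 + 5. So 20^{17} ≡ 20^{5} ≡ 20 mod 21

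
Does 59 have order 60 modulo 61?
ord_61(59) divides 60. For each prime q|60: 59^{30}≡60, 59^{20}≡47, 59^{12}≡9, none ≡ 1. So 59 has order 60 and is a primitive root mod 61.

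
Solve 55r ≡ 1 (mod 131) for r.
Since 131 is prime, by Fermat 55^(-1) ≡ 55^{129} ≡ 81 (mod 131). Verify: 55 × 81 = 4455 ≡ 1 (mod 131)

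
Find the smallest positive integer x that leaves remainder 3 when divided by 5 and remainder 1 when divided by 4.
M = 5 × 4 = 20. M₁ = 4, y₁ ≡ 4 mod 5. M₂ = 5, y₂ ≡ 1 mod 4. x = 3×4×4 + 1×5×1 ≡ 13 mod 20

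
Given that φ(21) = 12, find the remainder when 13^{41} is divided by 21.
By Euler: 13^{12} ≡ 1 mod 21 since gcd(13, 21) = 1. 41 = 3×12 + 5. So 13^{41} ≡ 13^{5} ≡ 13 mod 21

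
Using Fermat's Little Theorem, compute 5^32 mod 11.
By Fermat: 5^{10} ≡ 1 mod 11. 32 = 3×10 + 2. So 5^{32} ≡ 5^{2} ≡ 3 mod 11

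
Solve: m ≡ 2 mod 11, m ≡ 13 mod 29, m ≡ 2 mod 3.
M = 11 × 29 × 3 = 957. M₁ = 87, y₁ ≡ 10 mod 11. M₂ = 33, y₂ ≡ 22 mod 29. M₃ = 319, y₃ ≡ 1 mod 3. m = 2×87×10 + 13×33×22 + 2×319×1 ≡ 332 mod 957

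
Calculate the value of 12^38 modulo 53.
By repeated squaring (mod 53): 12^{1}≡12, 12^{2}≡38, 12^{4}≡13, 12^{8}≡10, 12^{16}≡47, 12^{32}≡36. Then 12^{38} = 12^{32+4+2} ≡ 36 × 13 × 38 ≡ 29 (mod 53)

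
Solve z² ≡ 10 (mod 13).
The square roots of 10 mod 13 are 7 and 6. Verify: 7² = 49 ≡ 10 (mod 13)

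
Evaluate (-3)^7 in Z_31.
By repeated squaring (mod 31): (-3)^{1}≡28, (-3)^{2}≡9, (-3)^{4}≡19. Then (-3)^{7} = (-3)^{4+2+1} ≡ 19 × 9 × 28 ≡ 14 (mod 31)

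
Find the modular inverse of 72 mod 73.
Since 73 is prime, by Fermat 72^(-1) ≡ 72^{71} ≡ 72 (mod 73). Verify: 72 × 72 = 5184 ≡ 1 (mod 73)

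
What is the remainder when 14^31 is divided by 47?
By repeated squaring (mod 47): 14^{1}≡14, 14^{2}≡8, 14^{4}≡17, 14^{8}≡7, 14^{16}≡2. Then 14^{31} = 14^{16+8+4+2+1} ≡ 2 × 7 × 17 × 8 × 14 ≡ 7 (mod 47)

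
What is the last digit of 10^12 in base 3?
Using Fermat: 10^{2} ≡ 1 (mod 3). 12 ≡ 0 (mod 2). So 10^{12} ≡ 10^{0} ≡ 1 (mod 3)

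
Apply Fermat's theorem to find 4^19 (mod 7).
By Fermat: 4^{6} ≡ 1 (mod 7). 19 = 3×6 + 1. So 4^{19} ≡ 4^{1} ≡ 4 (mod 7)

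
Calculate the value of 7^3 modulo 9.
7^{3} = 343 ≡ 1 mod 9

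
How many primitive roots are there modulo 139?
A prime p has φ(p-1) primitive roots; here φ(138) = 44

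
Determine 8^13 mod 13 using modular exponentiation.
Using Fermat: 8^{12} ≡ 1 (mod 13). 13 ≡ 1 (mod 12). So 8^{13} ≡ 8^{1} ≡ 8 (mod 13)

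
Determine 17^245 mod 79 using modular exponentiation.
Using Fermat: 17^{78} ≡ 1 mod 79. 245 ≡ 11 mod 78. So 17^{245} ≡ 17^{11} ≡ 41 mod 79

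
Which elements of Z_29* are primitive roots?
There are φ(28) = 12 primitive roots mod 29: {2, 3, 8, 10, 11, 14, 15, 18, 19, 21, 26, 27}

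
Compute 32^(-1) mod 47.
Since 47 is prime, by Fermat 32^(-1) ≡ 32^{45} ≡ 25 mod 47. Verify: 32 × 25 = 800 ≡ 1 mod 47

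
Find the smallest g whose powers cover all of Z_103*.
g = 5. For each prime q|102: 5^{51}≡102, 5^{34}≡56, 5^{6}≡72, none ≡ 1, so ord_103(5) = 102 and 5 is a primitive root.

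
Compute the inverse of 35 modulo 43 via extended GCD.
Extended GCD: 35(16) + 43(-13) = 1. So 35^(-1) ≡ 16 mod 43. Verify: 35 × 16 = 560 ≡ 1 mod 43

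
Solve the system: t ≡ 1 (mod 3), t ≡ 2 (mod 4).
M = 3 × 4 = 12. M₁ = 4, y₁ ≡ 1 (mod 3). M₂ = 3, y₂ ≡ 3 (mod 4). t = 1×4×1 + 2×3×3 ≡ 10 (mod 12)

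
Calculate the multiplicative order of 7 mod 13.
Powers of 7 mod 13: 7^1≡7, 7^2≡10, 7^3≡5, 7^4≡9, 7^5≡11, 7^6≡12, 7^7≡6, 7^8≡3, 7^9≡8, 7^10≡4, 7^11≡2, 7^12≡1. ord_13(7) = 12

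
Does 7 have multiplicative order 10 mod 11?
Powers of 7 mod 11: 7^1≡7, 7^2≡5, 7^3≡2, 7^4≡3, 7^5≡10, 7^6≡4, 7^7≡6, 7^8≡9, 7^9≡8, 7^10≡1. First k with 7^k≡1 is k=10. Yes, ord_11(7) = 10.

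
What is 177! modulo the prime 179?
(178)! = (177)! × (178) ≡ -1 (mod 179). So (177)! ≡ -1 × (178)^(-1) ≡ (-1)×(-1) = 1 (mod 179)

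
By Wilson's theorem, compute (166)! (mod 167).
By Wilson's theorem, (166)! ≡ -1 ≡ 166 (mod 167)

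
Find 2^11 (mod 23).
By repeated squaring (mod 23): 2^{1}≡2, 2^{2}≡4, 2^{4}≡16, 2^{8}≡3. Then 2^{11} = 2^{8+2+1} ≡ 3 × 4 × 2 ≡ 1 (mod 23)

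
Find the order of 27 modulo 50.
Powers of 27 mod 50: 27^1≡27, 27^2≡29, 27^3≡33, 27^4≡41, 27^5≡7, 27^6≡39, 27^7≡3, 27^8≡31, 27^9≡37, 27^10≡49, 27^11≡23, 27^12≡21, 27^13≡17, 27^14≡9, 27^15≡43, 27^16≡11, 27^17≡47, 27^18≡19, 27^19≡13, 27^20≡1. ord_50(27) = 20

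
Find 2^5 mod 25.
By repeated squaring mod 25: 2^{1}≡2, 2^{2}≡4, 2^{4}≡16. Then 2^{5} = 2^{4+1} ≡ 16 × 2 ≡ 7 mod 25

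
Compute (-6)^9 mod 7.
Using Fermat: (-6)^{6} ≡ 1 mod 7. 9 ≡ 3 mod 6. So (-6)^{9} ≡ (-6)^{3} ≡ 1 mod 7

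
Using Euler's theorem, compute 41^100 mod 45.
By Euler: 41^{24} ≡ 1 mod 45 since gcd(41, 45) = 1. 100 = 4×24 + 4. So 41^{100} ≡ 41^{4} ≡ 31 mod 45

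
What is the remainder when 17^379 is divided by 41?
Using Fermat: 17^{40} ≡ 1 (mod 41). 379 ≡ 19 (mod 40). So 17^{379} ≡ 17^{19} ≡ 12 (mod 41)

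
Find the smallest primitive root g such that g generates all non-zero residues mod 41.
g = 6. For each prime q|40: 6^{20}≡40, 6^{8}≡10, none ≡ 1, so ord_41(6) = 40 and 6 is a primitive root.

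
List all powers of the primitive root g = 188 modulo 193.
188^1, 188^2, ..., 188^{192} mod 193: [188, 25, 68, 46, 156, 185, 40, 186, 35, 18, 103, 64, 66, 56, 106, 49, 141, 67, 51, 131, 117, 187, 30, 43, 171, 110, 29, 48, 146, 42, 176, 85, 154, 2, 183, 50, 136, 92, 119, 177, 80, 179, 70, 36, 13, 128, 132, 112, 19, 98, 89, 134, 102, 69, 41, 181, 60, 86, 149, 27, 58, 96, 99, 84, 159, 170, 115, 4, 173, 100, 79, 184, 45, 161, 160, 165, 140, 72, 26, 63, 71, 31, 38, 3, 178, 75, 11, 138, 82, 169, 120, 172, 105, 54, 116, 192, 5, 168, 125, 147, 37, 8, 153, 7, 158, 175, 90, 129, 127, 137, 87, 144, 52, 126, 142, 62, 76, 6, 163, 150, 22, 83, 164, 145, 47, 151, 17, 108, 39, 191, 10, 143, 57, 101, 74, 16, 113, 14, 123, 157, 180, 65, 61, 81, 174, 95, 104, 59, 91, 124, 152, 12, 133, 107, 44, 166, 135, 97, 94, 109, 34, 23, 78, 189, 20, 93, 114, 9, 148, 32, 33, 28, 53, 121, 167, 130, 122, 162, 155, 190, 15, 118, 182, 55, 111, 24, 73, 21, 88, 139, 77, 1]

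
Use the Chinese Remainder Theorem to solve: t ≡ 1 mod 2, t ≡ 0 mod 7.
M = 2 × 7 = 14. M₁ = 7, y₁ ≡ 1 mod 2. M₂ = 2, y₂ ≡ 4 mod 7. t = 1×7×1 + 0×2×4 ≡ 7 mod 14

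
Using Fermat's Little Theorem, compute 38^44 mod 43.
By Fermat: 38^{42} ≡ 1 (mod 43). So 38^{44} = 38^{42} · 38^{2} ≡ 38^{2} ≡ 25 (mod 43)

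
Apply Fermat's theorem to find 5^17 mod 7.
By Fermat: 5^{6} ≡ 1 mod 7. 17 = 2×6 + 5. So 5^{17} ≡ 5^{5} ≡ 3 mod 7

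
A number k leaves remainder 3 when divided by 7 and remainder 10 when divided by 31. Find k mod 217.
M = 7 × 31 = 217. M₁ = 31, y₁ ≡ 5 mod 7. M₂ = 7, y₂ ≡ 9 mod 31. k = 3×31×5 + 10×7×9 ≡ 10 mod 217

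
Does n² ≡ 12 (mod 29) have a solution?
By Euler's criterion: 12^{14} ≡ 28 (mod 29). Since this equals -1 (≡ 28), 12 is not a QR.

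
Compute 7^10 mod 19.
By repeated squaring mod 19: 7^{1}≡7, 7^{2}≡11, 7^{4}≡7, 7^{8}≡11. Then 7^{10} = 7^{8+2} ≡ 11 × 11 ≡ 7 mod 19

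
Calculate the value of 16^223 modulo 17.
Using Fermat: 16^{16} ≡ 1 mod 17. 223 ≡ 15 mod 16. So 16^{223} ≡ 16^{15} ≡ 16 mod 17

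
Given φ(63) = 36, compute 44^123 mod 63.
By Euler: 44^{36} ≡ 1 mod 63 since gcd(44, 63) = 1. 123 = 3×36 + 15. So 44^{123} ≡ 44^{15} ≡ 8 mod 63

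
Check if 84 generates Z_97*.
ord_97(84) divides 96. For each prime q|96: 84^{48}≡96, 84^{32}≡35, none ≡ 1. So 84 has order 96 and is a primitive root mod 97.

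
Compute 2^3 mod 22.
2^{3} = 8 ≡ 8 mod 22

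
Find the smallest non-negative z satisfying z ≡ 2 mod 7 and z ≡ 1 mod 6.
M = 7 × 6 = 42. M₁ = 6, y₁ ≡ 6 mod 7. M₂ = 7, y₂ ≡ 1 mod 6. z = 2×6×6 + 1×7×1 ≡ 37 mod 42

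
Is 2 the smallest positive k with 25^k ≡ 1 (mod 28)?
Powers of 25 mod 28: 25^1≡25, 25^2≡9, 25^3≡1. 25^2≡9≢1, so ord ≠ 2. No, the actual order is 3.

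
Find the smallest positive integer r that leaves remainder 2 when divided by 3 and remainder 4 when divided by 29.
M = 3 × 29 = 87. M₁ = 29, y₁ ≡ 2 mod 3. M₂ = 3, y₂ ≡ 10 mod 29. r = 2×29×2 + 4×3×10 ≡ 62 mod 87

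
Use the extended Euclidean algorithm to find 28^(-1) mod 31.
Extended GCD: 28(10) + 31(-9) = 1. So 28^(-1) ≡ 10 mod 31. Verify: 28 × 10 = 280 ≡ 1 mod 31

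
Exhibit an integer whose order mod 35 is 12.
33 has order 12 mod 35 since 33^{12} ≡ 1 (mod 35) and no smaller power works.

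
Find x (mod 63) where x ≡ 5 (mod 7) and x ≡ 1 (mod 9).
M = 7 × 9 = 63. M₁ = 9, y₁ ≡ 4 (mod 7). M₂ = 7, y₂ ≡ 4 (mod 9). x = 5×9×4 + 1×7×4 ≡ 19 (mod 63)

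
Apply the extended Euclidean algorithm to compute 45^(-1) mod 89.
Extended GCD: 45(2) + 89(-1) = 1. So 45^(-1) ≡ 2 (mod 89). Verify: 45 × 2 = 90 ≡ 1 (mod 89)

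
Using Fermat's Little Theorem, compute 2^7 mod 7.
By Fermat: 2^{6} ≡ 1 mod 7. So 2^{7} = 2^{6} · 2^{1} ≡ 2^{1} ≡ 2 mod 7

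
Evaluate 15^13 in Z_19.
By repeated squaring (mod 19): 15^{1}≡15, 15^{2}≡16, 15^{4}≡9, 15^{8}≡5. Then 15^{13} = 15^{8+4+1} ≡ 5 × 9 × 15 ≡ 10 (mod 19)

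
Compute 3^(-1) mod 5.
Since 5 is prime, by Fermat 3^(-1) ≡ 3^{3} ≡ 2 mod 5. Verify: 3 × 2 = 6 ≡ 1 mod 5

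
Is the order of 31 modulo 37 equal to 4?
Powers of 31 mod 37: 31^1≡31, 31^2≡36, 31^3≡6, 31^4≡1. First k with 31^k≡1 is k=4. Yes, ord_37(31) = 4.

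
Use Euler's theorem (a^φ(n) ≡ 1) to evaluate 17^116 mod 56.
By Euler: 17^{24} ≡ 1 mod 56 since gcd(17, 56) = 1. 116 = 4×24 + 20. So 17^{116} ≡ 17^{20} ≡ 9 mod 56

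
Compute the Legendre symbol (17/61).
(17/61) = 17^{30} mod 61 = -1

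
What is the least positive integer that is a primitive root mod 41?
g = 6. Powers: [6, 36, 11, 25, 27, 39, 29, 10, 19, 32, ...] generates all 40 non-zero residues.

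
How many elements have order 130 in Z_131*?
There are φ(131-1) = φ(130) = 48 primitive roots modulo 131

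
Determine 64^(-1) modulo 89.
Since 89 is prime, by Fermat 64^(-1) ≡ 64^{87} ≡ 32 (mod 89). Verify: 64 × 32 = 2048 ≡ 1 (mod 89)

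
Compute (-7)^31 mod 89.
By repeated squaring (mod 89): (-7)^{1}≡82, (-7)^{2}≡49, (-7)^{4}≡87, (-7)^{8}≡4, (-7)^{16}≡16. Then (-7)^{31} = (-7)^{16+8+4+2+1} ≡ 16 × 4 × 87 × 49 × 82 ≡ 27 (mod 89)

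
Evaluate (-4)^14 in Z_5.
Using Fermat: (-4)^{4} ≡ 1 mod 5. 14 ≡ 2 mod 4. So (-4)^{14} ≡ (-4)^{2} ≡ 1 mod 5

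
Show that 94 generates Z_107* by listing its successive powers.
94^1, 94^2, ..., 94^{106} mod 107: [94, 62, 50, 99, 104, 39, 28, 64, 24, 9, 97, 23, 22, 35, 80, 30, 38, 41, 2, 81, 17, 100, 91, 101, 78, 56, 21, 48, 18, 87, 46, 44, 70, 53, 60, 76, 82, 4, 55, 34, 93, 75, 95, 49, 5, 42, 96, 36, 67, 92, 88, 33, 106, 13, 45, 57, 8, 3, 68, 79, 43, 83, 98, 10, 84, 85, 72, 27, 77, 69, 66, 105, 26, 90, 7, 16, 6, 29, 51, 86, 59, 89, 20, 61, 63, 37, 54, 47, 31, 25, 103, 52, 73, 14, 32, 12, 58, 102, 65, 11, 71, 40, 15, 19, 74, 1]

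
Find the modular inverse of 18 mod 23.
Since 23 is prime, by Fermat 18^(-1) ≡ 18^{21} ≡ 9 (mod 23). Verify: 18 × 9 = 162 ≡ 1 (mod 23)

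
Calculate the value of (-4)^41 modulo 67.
By repeated squaring (mod 67): (-4)^{1}≡63, (-4)^{2}≡16, (-4)^{4}≡55, (-4)^{8}≡10, (-4)^{16}≡33, (-4)^{32}≡17. Then (-4)^{41} = (-4)^{32+8+1} ≡ 17 × 10 × 63 ≡ 57 (mod 67)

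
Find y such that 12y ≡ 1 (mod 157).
Since 157 is prime, by Fermat 12^(-1) ≡ 12^{155} ≡ 144 (mod 157). Verify: 12 × 144 = 1728 ≡ 1 (mod 157)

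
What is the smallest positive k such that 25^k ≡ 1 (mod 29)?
Powers of 25 mod 29: 25^1≡25, 25^2≡16, 25^3≡23, 25^4≡24, 25^5≡20, 25^6≡7, 25^7≡1. So the order of 25 is 7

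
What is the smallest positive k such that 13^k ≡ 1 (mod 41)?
Powers of 13 mod 41: 13^1≡13, 13^2≡5, 13^3≡24, 13^4≡25, 13^5≡38, 13^6≡2, 13^7≡26, 13^8≡10, 13^9≡7, 13^10≡9, 13^11≡35, 13^12≡4, 13^13≡11, 13^14≡20, 13^15≡14, 13^16≡18, 13^17≡29, 13^18≡8, 13^19≡22, 13^20≡40, 13^21≡28, 13^22≡36, 13^23≡17, 13^24≡16, 13^25≡3, 13^26≡39, 13^27≡15, 13^28≡31, 13^29≡34, 13^30≡32, 13^31≡6, 13^32≡37, 13^33≡30, 13^34≡21, 13^35≡27, 13^36≡23, 13^37≡12, 13^38≡33, 13^39≡19, 13^40≡1. ord_41(13) = 40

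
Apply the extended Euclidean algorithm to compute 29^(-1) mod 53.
Extended GCD: 29(11) + 53(-6) = 1. So 29^(-1) ≡ 11 mod 53. Verify: 29 × 11 = 319 ≡ 1 mod 53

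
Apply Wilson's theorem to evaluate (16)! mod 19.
(18)! = (16)! × (17) × (18) ≡ -1 (mod 19). So (16)! ≡ -1 × [(18)(17)]^(-1) ≡ 9 (mod 19)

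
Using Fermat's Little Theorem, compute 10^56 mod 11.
By Fermat: 10^{10} ≡ 1 mod 11. 56 = 5×10 + 6. So 10^{56} ≡ 10^{6} ≡ 1 mod 11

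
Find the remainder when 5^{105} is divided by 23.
By Fermat: 5^{22} ≡ 1 (mod 23). 105 = 4×22 + 17. So 5^{105} ≡ 5^{17} ≡ 15 (mod 23)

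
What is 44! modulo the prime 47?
(46)! = (44)! × (45) × (46) ≡ -1 (mod 47). So (44)! ≡ -1 × [(46)(45)]^(-1) ≡ 23 (mod 47)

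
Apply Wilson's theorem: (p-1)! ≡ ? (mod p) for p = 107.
By Wilson's theorem, (106)! ≡ -1 ≡ 106 (mod 107)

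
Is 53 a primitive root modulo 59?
53^{29} ≡ 1 (mod 59) and 29 < 58, so ord_59(53) = 29 ≠ 58 and 53 is not a primitive root.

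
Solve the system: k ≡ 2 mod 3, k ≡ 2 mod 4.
M = 3 × 4 = 12. M₁ = 4, y₁ ≡ 1 mod 3. M₂ = 3, y₂ ≡ 3 mod 4. k = 2×4×1 + 2×3×3 ≡ 2 mod 12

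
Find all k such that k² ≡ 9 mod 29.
The square roots of 9 mod 29 are 26 and 3. Verify: 26² = 676 ≡ 9 mod 29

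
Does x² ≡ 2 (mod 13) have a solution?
By Euler's criterion: 2^{6} ≡ 12 (mod 13). Since this equals -1 (≡ 12), 2 is not a QR.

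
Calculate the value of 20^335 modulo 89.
Using Fermat: 20^{88} ≡ 1 (mod 89). 335 ≡ 71 (mod 88). So 20^{335} ≡ 20^{71} ≡ 84 (mod 89)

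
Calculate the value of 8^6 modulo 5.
Using Fermat: 8^{4} ≡ 1 (mod 5). 6 ≡ 2 (mod 4). So 8^{6} ≡ 8^{2} ≡ 4 (mod 5)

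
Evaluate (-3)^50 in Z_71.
By repeated squaring (mod 71): (-3)^{1}≡68, (-3)^{2}≡9, (-3)^{4}≡10, (-3)^{8}≡29, (-3)^{16}≡60, (-3)^{32}≡50. Then (-3)^{50} = (-3)^{32+16+2} ≡ 50 × 60 × 9 ≡ 20 (mod 71)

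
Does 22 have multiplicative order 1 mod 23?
Powers of 22 mod 23: 22^1≡22, 22^2≡1. 22^1≡22≢1, so ord ≠ 1. No, the actual order is 2.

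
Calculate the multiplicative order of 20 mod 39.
Powers of 20 mod 39: 20^1≡20, 20^2≡10, 20^3≡5, 20^4≡22, 20^5≡11, 20^6≡25, 20^7≡32, 20^8≡16, 20^9≡8, 20^10≡4, 20^11≡2, 20^12≡1. So the order of 20 is 12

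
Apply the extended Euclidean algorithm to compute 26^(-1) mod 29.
Extended GCD: 26(-10) + 29(9) = 1. So 26^(-1) ≡ -10 ≡ 19 (mod 29). Verify: 26 × 19 = 494 ≡ 1 (mod 29)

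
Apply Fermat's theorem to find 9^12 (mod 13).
By Fermat's Little Theorem, 9^{12} ≡ 1 (mod 13) since 13 is prime and gcd(9, 13) = 1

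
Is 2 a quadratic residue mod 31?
By Euler's criterion: 2^{15} ≡ 1 (mod 31). Since this equals 1, 2 is a QR.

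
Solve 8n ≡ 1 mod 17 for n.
Since 17 is prime, by Fermat 8^(-1) ≡ 8^{15} ≡ 15 mod 17. Verify: 8 × 15 = 120 ≡ 1 mod 17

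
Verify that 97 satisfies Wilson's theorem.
(96)! mod 97 = 96. Since this equals -1 mod 97, Wilson confirms 97 is prime.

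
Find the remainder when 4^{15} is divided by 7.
By Fermat: 4^{6} ≡ 1 (mod 7). 15 = 2×6 + 3. So 4^{15} ≡ 4^{3} ≡ 1 (mod 7)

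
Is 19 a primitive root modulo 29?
ord_29(19) divides 28. For each prime q|28: 19^{14}≡28, 19^{4}≡24, none ≡ 1. So 19 has order 28 and is a primitive root mod 29.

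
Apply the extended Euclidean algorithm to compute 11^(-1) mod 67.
Extended GCD: 11(-6) + 67(1) = 1. So 11^(-1) ≡ -6 ≡ 61 (mod 67). Verify: 11 × 61 = 671 ≡ 1 (mod 67)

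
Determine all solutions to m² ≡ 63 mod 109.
The square roots of 63 mod 109 are 45 and 64. Verify: 45² = 2025 ≡ 63 mod 109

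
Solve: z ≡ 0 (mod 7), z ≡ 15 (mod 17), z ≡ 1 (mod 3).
M = 7 × 17 × 3 = 357. M₁ = 51, y₁ ≡ 4 (mod 7). M₂ = 21, y₂ ≡ 13 (mod 17). M₃ = 119, y₃ ≡ 2 (mod 3). z = 0×51×4 + 15×21×13 + 1×119×2 ≡ 49 (mod 357)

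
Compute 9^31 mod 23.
Using Fermat: 9^{22} ≡ 1 mod 23. 31 ≡ 9 mod 22. So 9^{31} ≡ 9^{9} ≡ 2 mod 23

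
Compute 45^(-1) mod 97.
Since 97 is prime, by Fermat 45^(-1) ≡ 45^{95} ≡ 69 mod 97. Verify: 45 × 69 = 3105 ≡ 1 mod 97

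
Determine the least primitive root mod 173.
g = 2. For each prime q|172: 2^{86}≡172, 2^{4}≡16, none ≡ 1, so ord_173(2) = 172 and 2 is a primitive root.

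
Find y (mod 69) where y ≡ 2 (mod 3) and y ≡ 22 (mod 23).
M = 3 × 23 = 69. M₁ = 23, y₁ ≡ 2 (mod 3). M₂ = 3, y₂ ≡ 8 (mod 23). y = 2×23×2 + 22×3×8 ≡ 68 (mod 69)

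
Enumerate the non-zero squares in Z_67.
QRs mod 67: {1, 4, 6, 9, 10, 14, 15, 16, 17, 19, 21, 22, 23, 24, 25, 26, 29, 33, 35, 36, 37, 39, 40, 47, 49, 54, 55, 56, 59, 60, 62, 64, 65}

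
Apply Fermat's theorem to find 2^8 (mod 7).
By Fermat: 2^{6} ≡ 1 (mod 7). So 2^{8} = 2^{6} · 2^{2} ≡ 2^{2} ≡ 4 (mod 7)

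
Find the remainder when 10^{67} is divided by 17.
By Fermat: 10^{16} ≡ 1 mod 17. 67 = 4×16 + 3. So 10^{67} ≡ 10^{3} ≡ 14 mod 17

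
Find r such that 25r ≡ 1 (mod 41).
Since 41 is prime, by Fermat 25^(-1) ≡ 25^{39} ≡ 23 (mod 41). Verify: 25 × 23 = 575 ≡ 1 (mod 41)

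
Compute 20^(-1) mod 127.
Since 127 is prime, by Fermat 20^(-1) ≡ 20^{125} ≡ 108 mod 127. Verify: 20 × 108 = 2160 ≡ 1 mod 127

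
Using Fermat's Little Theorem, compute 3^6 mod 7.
By Fermat's Little Theorem, 3^{6} ≡ 1 (mod 7) since 7 is prime and gcd(3, 7) = 1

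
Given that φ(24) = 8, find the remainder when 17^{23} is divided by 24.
By Euler: 17^{8} ≡ 1 mod 24 since gcd(17, 24) = 1. 23 = 2×8 + 7. So 17^{23} ≡ 17^{7} ≡ 17 mod 24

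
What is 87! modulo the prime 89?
(88)! = (87)! × (88) ≡ -1 (mod 89). So (87)! ≡ -1 × (88)^(-1) ≡ (-1)×(-1) = 1 (mod 89)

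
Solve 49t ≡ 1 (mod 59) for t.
Since 59 is prime, by Fermat 49^(-1) ≡ 49^{57} ≡ 53 (mod 59). Verify: 49 × 53 = 2597 ≡ 1 (mod 59)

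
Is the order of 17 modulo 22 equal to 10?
Powers of 17 mod 22: 17^1≡17, 17^2≡3, 17^3≡7, 17^4≡9, 17^5≡21, 17^6≡5, 17^7≡19, 17^8≡15, 17^9≡13, 17^10≡1. First k with 17^k≡1 is k=10. Yes, ord_22(17) = 10.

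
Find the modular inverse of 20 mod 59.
Since 59 is prime, by Fermat 20^(-1) ≡ 20^{57} ≡ 3 (mod 59). Verify: 20 × 3 = 60 ≡ 1 (mod 59)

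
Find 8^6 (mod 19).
By repeated squaring (mod 19): 8^{1}≡8, 8^{2}≡7, 8^{4}≡11. Then 8^{6} = 8^{4+2} ≡ 11 × 7 ≡ 1 (mod 19)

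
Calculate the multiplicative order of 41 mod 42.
Powers of 41 mod 42: 41^1≡41, 41^2≡1. Order = 2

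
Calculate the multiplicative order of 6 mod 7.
Powers of 6 mod 7: 6^1≡6, 6^2≡1. So the order of 6 is 2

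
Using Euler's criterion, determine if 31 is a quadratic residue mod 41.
By Euler's criterion: 31^{20} ≡ 1 mod 41. Since this equals 1, 31 is a QR.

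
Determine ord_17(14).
Powers of 14 mod 17: 14^1≡14, 14^2≡9, 14^3≡7, 14^4≡13, 14^5≡12, 14^6≡15, 14^7≡6, 14^8≡16, 14^9≡3, 14^10≡8, 14^11≡10, 14^12≡4, 14^13≡5, 14^14≡2, 14^15≡11, 14^16≡1. ord_17(14) = 16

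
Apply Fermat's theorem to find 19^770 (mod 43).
By Fermat: 19^{42} ≡ 1 (mod 43). 770 ≡ 14 (mod 42). So 19^{770} ≡ 19^{14} ≡ 36 (mod 43)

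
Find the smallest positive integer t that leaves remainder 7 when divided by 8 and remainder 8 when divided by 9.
M = 8 × 9 = 72. M₁ = 9, y₁ ≡ 1 mod 8. M₂ = 8, y₂ ≡ 8 mod 9. t = 7×9×1 + 8×8×8 ≡ 71 mod 72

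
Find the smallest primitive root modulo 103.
g = 5. For each prime q|102: 5^{51}≡102, 5^{34}≡56, 5^{6}≡72, none ≡ 1, so ord_103(5) = 102 and 5 is a primitive root.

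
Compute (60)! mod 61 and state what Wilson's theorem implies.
(60)! mod 61 = 60. Since this equals -1 (mod 61), Wilson confirms 61 is prime.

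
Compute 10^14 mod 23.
By repeated squaring mod 23: 10^{1}≡10, 10^{2}≡8, 10^{4}≡18, 10^{8}≡2. Then 10^{14} = 10^{8+4+2} ≡ 2 × 18 × 8 ≡ 12 mod 23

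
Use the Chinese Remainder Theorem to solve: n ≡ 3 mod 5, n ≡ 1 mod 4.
M = 5 × 4 = 20. M₁ = 4, y₁ ≡ 4 mod 5. M₂ = 5, y₂ ≡ 1 mod 4. n = 3×4×4 + 1×5×1 ≡ 13 mod 20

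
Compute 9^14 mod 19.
By repeated squaring mod 19: 9^{1}≡9, 9^{2}≡5, 9^{4}≡6, 9^{8}≡17. Then 9^{14} = 9^{8+4+2} ≡ 17 × 6 × 5 ≡ 16 mod 19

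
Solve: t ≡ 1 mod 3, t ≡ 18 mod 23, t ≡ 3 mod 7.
M = 3 × 23 × 7 = 483. M₁ = 161, y₁ ≡ 2 mod 3. M₂ = 21, y₂ ≡ 11 mod 23. M₃ = 69, y₃ ≡ 6 mod 7. t = 1×161×2 + 18×21×11 + 3×69×6 ≡ 409 mod 483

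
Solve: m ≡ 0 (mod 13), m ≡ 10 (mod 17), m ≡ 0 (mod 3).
M = 13 × 17 × 3 = 663. M₁ = 51, y₁ ≡ 12 (mod 13). M₂ = 39, y₂ ≡ 7 (mod 17). M₃ = 221, y₃ ≡ 2 (mod 3). m = 0×51×12 + 10×39×7 + 0×221×2 ≡ 78 (mod 663)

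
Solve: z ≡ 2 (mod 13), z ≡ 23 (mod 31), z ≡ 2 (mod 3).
M = 13 × 31 × 3 = 1209. M₁ = 93, y₁ ≡ 7 (mod 13). M₂ = 39, y₂ ≡ 4 (mod 31). M₃ = 403, y₃ ≡ 1 (mod 3). z = 2×93×7 + 23×39×4 + 2×403×1 ≡ 860 (mod 1209)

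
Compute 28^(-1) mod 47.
Since 47 is prime, by Fermat 28^(-1) ≡ 28^{45} ≡ 42 mod 47. Verify: 28 × 42 = 1176 ≡ 1 mod 47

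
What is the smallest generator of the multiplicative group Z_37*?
g = 2. For each prime q|36: 2^{18}≡36, 2^{12}≡26, none ≡ 1, so ord_37(2) = 36 and 2 is a primitive root.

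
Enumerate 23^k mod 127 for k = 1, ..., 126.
23^1, 23^2, ..., 23^{126} mod 127: [23, 21, 102, 60, 110, 117, 24, 44, 123, 35, 43, 100, 14, 68, 40, 31, 78, 16, 114, 82, 108, 71, 109, 94, 3, 69, 63, 52, 53, 76, 97, 72, 5, 115, 105, 2, 46, 42, 77, 120, 93, 107, 48, 88, 119, 70, 86, 73, 28, 9, 80, 62, 29, 32, 101, 37, 89, 15, 91, 61, 6, 11, 126, 104, 106, 25, 67, 17, 10, 103, 83, 4, 92, 84, 27, 113, 59, 87, 96, 49, 111, 13, 45, 19, 56, 18, 33, 124, 58, 64, 75, 74, 51, 30, 55, 122, 12, 22, 125, 81, 85, 50, 7, 34, 20, 79, 39, 8, 57, 41, 54, 99, 118, 47, 65, 98, 95, 26, 90, 38, 112, 36, 66, 121, 116, 1]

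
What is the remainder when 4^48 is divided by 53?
By repeated squaring mod 53: 4^{1}≡4, 4^{2}≡16, 4^{4}≡44, 4^{8}≡28, 4^{16}≡42, 4^{32}≡15. Then 4^{48} = 4^{32+16} ≡ 15 × 42 ≡ 47 mod 53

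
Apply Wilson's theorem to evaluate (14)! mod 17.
(16)! = (14)! × (15) × (16) ≡ -1 (mod 17). So (14)! ≡ -1 × [(16)(15)]^(-1) ≡ 8 (mod 17)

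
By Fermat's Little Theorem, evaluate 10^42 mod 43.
By Fermat's Little Theorem, 10^{42} ≡ 1 (mod 43) since 43 is prime and gcd(10, 43) = 1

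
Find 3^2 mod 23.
3^{2} = 9 ≡ 9 mod 23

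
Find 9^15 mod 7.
Using Fermat: 9^{6} ≡ 1 mod 7. 15 ≡ 3 mod 6. So 9^{15} ≡ 9^{3} ≡ 1 mod 7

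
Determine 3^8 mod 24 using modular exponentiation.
By repeated squaring mod 24: 3^{1}≡3, 3^{2}≡9, 3^{4}≡9, 3^{8}≡9. So 3^{8} ≡ 9 mod 24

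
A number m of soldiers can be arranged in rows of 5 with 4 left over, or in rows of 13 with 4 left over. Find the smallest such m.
M = 5 × 13 = 65. M₁ = 13, y₁ ≡ 2 mod 5. M₂ = 5, y₂ ≡ 8 mod 13. m = 4×13×2 + 4×5×8 ≡ 4 mod 65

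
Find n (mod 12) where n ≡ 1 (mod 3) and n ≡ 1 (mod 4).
M = 3 × 4 = 12. M₁ = 4, y₁ ≡ 1 (mod 3). M₂ = 3, y₂ ≡ 3 (mod 4). n = 1×4×1 + 1×3×3 ≡ 1 (mod 12)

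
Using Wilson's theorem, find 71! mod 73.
(72)! = (71)! × (72) ≡ -1 mod 73. So (71)! ≡ -1 × (72)^(-1) ≡ (-1)×(-1) = 1 mod 73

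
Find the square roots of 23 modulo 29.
The square roots of 23 mod 29 are 20 and 9. Verify: 20² = 400 ≡ 23 (mod 29)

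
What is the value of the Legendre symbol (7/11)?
(7/11) = 7^{5} mod 11 = -1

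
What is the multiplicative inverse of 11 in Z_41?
Since 41 is prime, by Fermat 11^(-1) ≡ 11^{39} ≡ 15 (mod 41). Verify: 11 × 15 = 165 ≡ 1 (mod 41)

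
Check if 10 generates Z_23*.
ord_23(10) divides 22. For each prime q|22: 10^{11}≡22, 10^{2}≡8, none ≡ 1. So 10 has order 22 and is a primitive root mod 23.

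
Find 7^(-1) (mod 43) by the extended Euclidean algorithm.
Extended GCD: 7(-6) + 43(1) = 1. So 7^(-1) ≡ -6 ≡ 37 (mod 43). Verify: 7 × 37 = 259 ≡ 1 (mod 43)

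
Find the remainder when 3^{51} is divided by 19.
By Fermat: 3^{18} ≡ 1 mod 19. 51 = 2×18 + 15. So 3^{51} ≡ 3^{15} ≡ 12 mod 19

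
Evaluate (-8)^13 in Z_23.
By repeated squaring mod 23: (-8)^{1}≡15, (-8)^{2}≡18, (-8)^{4}≡2, (-8)^{8}≡4. Then (-8)^{13} = (-8)^{8+4+1} ≡ 4 × 2 × 15 ≡ 5 mod 23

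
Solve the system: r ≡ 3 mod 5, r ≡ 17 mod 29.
M = 5 × 29 = 145. M₁ = 29, y₁ ≡ 4 mod 5. M₂ = 5, y₂ ≡ 6 mod 29. r = 3×29×4 + 17×5×6 ≡ 133 mod 145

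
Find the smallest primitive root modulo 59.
g = 2. Powers: [2, 4, 8, 16, 32, 5, 10, 20, 40, ...] generates all 58 non-zero residues.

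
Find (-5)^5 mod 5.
By repeated squaring mod 5: (-5)^{1}≡0, (-5)^{2}≡0, (-5)^{4}≡0. Then (-5)^{5} = (-5)^{4+1} ≡ 0 × 0 ≡ 0 mod 5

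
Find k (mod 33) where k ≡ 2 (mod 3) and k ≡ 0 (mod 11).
M = 3 × 11 = 33. M₁ = 11, y₁ ≡ 2 (mod 3). M₂ = 3, y₂ ≡ 4 (mod 11). k = 2×11×2 + 0×3×4 ≡ 11 (mod 33)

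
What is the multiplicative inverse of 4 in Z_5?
Since 5 is prime, by Fermat 4^(-1) ≡ 4^{3} ≡ 4 (mod 5). Verify: 4 × 4 = 16 ≡ 1 (mod 5)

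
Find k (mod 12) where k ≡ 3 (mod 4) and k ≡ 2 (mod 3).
M = 4 × 3 = 12. M₁ = 3, y₁ ≡ 3 (mod 4). M₂ = 4, y₂ ≡ 1 (mod 3). k = 3×3×3 + 2×4×1 ≡ 11 (mod 12)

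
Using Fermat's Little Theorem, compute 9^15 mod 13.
By Fermat: 9^{12} ≡ 1 mod 13. So 9^{15} = 9^{12} · 9^{3} ≡ 9^{3} ≡ 1 mod 13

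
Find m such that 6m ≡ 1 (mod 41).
Since 41 is prime, by Fermat 6^(-1) ≡ 6^{39} ≡ 7 (mod 41). Verify: 6 × 7 = 42 ≡ 1 (mod 41)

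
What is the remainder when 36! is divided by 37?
By Wilson's theorem, (36)! ≡ -1 ≡ 36 mod 37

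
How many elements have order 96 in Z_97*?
Number of primitive roots mod 97 = φ(p-1) = φ(96) = 32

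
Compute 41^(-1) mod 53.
Since 53 is prime, by Fermat 41^(-1) ≡ 41^{51} ≡ 22 mod 53. Verify: 41 × 22 = 902 ≡ 1 mod 53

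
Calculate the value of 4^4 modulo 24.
4^{4} = 256 ≡ 16 (mod 24)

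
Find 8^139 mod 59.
Using Fermat: 8^{58} ≡ 1 mod 59. 139 ≡ 23 mod 58. So 8^{139} ≡ 8^{23} ≡ 42 mod 59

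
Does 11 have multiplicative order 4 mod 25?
Powers of 11 mod 25: 11^1≡11, 11^2≡21, 11^3≡6, 11^4≡16, 11^5≡1. 11^4≡16≢1, so ord ≠ 4. No, the actual order is 5.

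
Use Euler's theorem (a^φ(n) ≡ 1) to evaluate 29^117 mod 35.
By Euler: 29^{24} ≡ 1 (mod 35) since gcd(29, 35) = 1. 117 = 4×24 + 21. So 29^{117} ≡ 29^{21} ≡ 29 (mod 35)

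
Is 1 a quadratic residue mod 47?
By Euler's criterion: 1^{23} ≡ 1 (mod 47). Since this equals 1, 1 is a QR.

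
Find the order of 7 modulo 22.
Powers of 7 mod 22: 7^1≡7, 7^2≡5, 7^3≡13, 7^4≡3, 7^5≡21, 7^6≡15, 7^7≡17, 7^8≡9, 7^9≡19, 7^10≡1. Order = 10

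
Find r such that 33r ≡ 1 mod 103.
Since 103 is prime, by Fermat 33^(-1) ≡ 33^{101} ≡ 25 mod 103. Verify: 33 × 25 = 825 ≡ 1 mod 103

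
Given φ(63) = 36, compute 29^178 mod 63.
By Euler: 29^{36} ≡ 1 mod 63 since gcd(29, 63) = 1. 178 = 4×36 + 34. So 29^{178} ≡ 29^{34} ≡ 43 mod 63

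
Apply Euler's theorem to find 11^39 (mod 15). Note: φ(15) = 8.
By Euler: 11^{8} ≡ 1 (mod 15) since gcd(11, 15) = 1. 39 = 4×8 + 7. So 11^{39} ≡ 11^{7} ≡ 11 (mod 15)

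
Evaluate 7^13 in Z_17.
By repeated squaring mod 17: 7^{1}≡7, 7^{2}≡15, 7^{4}≡4, 7^{8}≡16. Then 7^{13} = 7^{8+4+1} ≡ 16 × 4 × 7 ≡ 6 mod 17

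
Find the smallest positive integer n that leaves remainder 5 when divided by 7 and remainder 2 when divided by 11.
M = 7 × 11 = 77. M₁ = 11, y₁ ≡ 2 (mod 7). M₂ = 7, y₂ ≡ 8 (mod 11). n = 5×11×2 + 2×7×8 ≡ 68 (mod 77)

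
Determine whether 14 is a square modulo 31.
By Euler's criterion: 14^{15} ≡ 1 (mod 31). Since this equals 1, 14 is a QR.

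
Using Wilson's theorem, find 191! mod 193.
(192)! = (191)! × (192) ≡ -1 (mod 193). So (191)! ≡ -1 × (192)^(-1) ≡ (-1)×(-1) = 1 (mod 193)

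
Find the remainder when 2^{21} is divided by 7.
By Fermat: 2^{6} ≡ 1 mod 7. 21 = 3×6 + 3. So 2^{21} ≡ 2^{3} ≡ 1 mod 7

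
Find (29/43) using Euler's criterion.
(29/43) = 29^{21} mod 43 = -1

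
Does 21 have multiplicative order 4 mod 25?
Powers of 21 mod 25: 21^1≡21, 21^2≡16, 21^3≡11, 21^4≡6, 21^5≡1. 21^4≡6≢1, so ord ≠ 4. No, the actual order is 5.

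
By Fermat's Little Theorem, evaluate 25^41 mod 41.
By Fermat: 25^{40} ≡ 1 mod 41. So 25^{41} = 25^{40} · 25^{1} ≡ 25^{1} ≡ 25 mod 41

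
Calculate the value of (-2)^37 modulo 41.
By repeated squaring (mod 41): (-2)^{1}≡39, (-2)^{2}≡4, (-2)^{4}≡16, (-2)^{8}≡10, (-2)^{16}≡18, (-2)^{32}≡37. Then (-2)^{37} = (-2)^{32+4+1} ≡ 37 × 16 × 39 ≡ 5 (mod 41)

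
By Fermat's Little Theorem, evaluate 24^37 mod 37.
By Fermat: 24^{36} ≡ 1 (mod 37). So 24^{37} = 24^{36} · 24^{1} ≡ 24^{1} ≡ 24 (mod 37)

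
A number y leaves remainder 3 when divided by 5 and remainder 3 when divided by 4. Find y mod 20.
M = 5 × 4 = 20. M₁ = 4, y₁ ≡ 4 mod 5. M₂ = 5, y₂ ≡ 1 mod 4. y = 3×4×4 + 3×5×1 ≡ 3 mod 20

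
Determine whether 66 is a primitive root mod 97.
66^{48} ≡ 1 (mod 97) and 48 < 96, so ord_97(66) = 48 ≠ 96 and 66 is not a primitive root.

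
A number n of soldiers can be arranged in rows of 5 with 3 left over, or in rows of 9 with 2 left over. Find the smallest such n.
M = 5 × 9 = 45. M₁ = 9, y₁ ≡ 4 mod 5. M₂ = 5, y₂ ≡ 2 mod 9. n = 3×9×4 + 2×5×2 ≡ 38 mod 45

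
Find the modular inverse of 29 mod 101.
Since 101 is prime, by Fermat 29^(-1) ≡ 29^{99} ≡ 7 mod 101. Verify: 29 × 7 = 203 ≡ 1 mod 101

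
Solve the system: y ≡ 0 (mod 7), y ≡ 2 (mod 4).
M = 7 × 4 = 28. M₁ = 4, y₁ ≡ 2 (mod 7). M₂ = 7, y₂ ≡ 3 (mod 4). y = 0×4×2 + 2×7×3 ≡ 14 (mod 28)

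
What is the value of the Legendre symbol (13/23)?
(13/23) = 13^{11} mod 23 = 1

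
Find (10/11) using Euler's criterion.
(10/11) = 10^{5} mod 11 = -1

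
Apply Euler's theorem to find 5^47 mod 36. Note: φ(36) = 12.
By Euler: 5^{12} ≡ 1 mod 36 since gcd(5, 36) = 1. 47 = 3×12 + 11. So 5^{47} ≡ 5^{11} ≡ 29 mod 36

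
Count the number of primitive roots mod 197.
A prime p has φ(p-1) primitive roots; here φ(196) = 84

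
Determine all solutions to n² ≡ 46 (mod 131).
The square roots of 46 mod 131 are 35 and 96. Verify: 35² = 1225 ≡ 46 (mod 131)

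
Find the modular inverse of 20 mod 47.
Since 47 is prime, by Fermat 20^(-1) ≡ 20^{45} ≡ 40 mod 47. Verify: 20 × 40 = 800 ≡ 1 mod 47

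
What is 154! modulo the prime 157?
(156)! = (154)! × (155) × (156) ≡ -1 (mod 157). So (154)! ≡ -1 × [(156)(155)]^(-1) ≡ 78 (mod 157)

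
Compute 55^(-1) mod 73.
Since 73 is prime, by Fermat 55^(-1) ≡ 55^{71} ≡ 4 mod 73. Verify: 55 × 4 = 220 ≡ 1 mod 73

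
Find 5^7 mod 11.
By repeated squaring mod 11: 5^{1}≡5, 5^{2}≡3, 5^{4}≡9. Then 5^{7} = 5^{4+2+1} ≡ 9 × 3 × 5 ≡ 3 mod 11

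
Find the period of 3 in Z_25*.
Powers of 3 mod 25: 3^1≡3, 3^2≡9, 3^3≡2, 3^4≡6, 3^5≡18, 3^6≡4, 3^7≡12, 3^8≡11, 3^9≡8, 3^10≡24, 3^11≡22, 3^12≡16, 3^13≡23, 3^14≡19, 3^15≡7, 3^16≡21, 3^17≡13, 3^18≡14, 3^19≡17, 3^20≡1. So the order of 3 is 20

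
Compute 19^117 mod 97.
Using Fermat: 19^{96} ≡ 1 mod 97. 117 ≡ 21 mod 96. So 19^{117} ≡ 19^{21} ≡ 20 mod 97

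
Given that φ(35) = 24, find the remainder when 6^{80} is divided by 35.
By Euler: 6^{24} ≡ 1 mod 35 since gcd(6, 35) = 1. 80 = 3×24 + 8. So 6^{80} ≡ 6^{8} ≡ 1 mod 35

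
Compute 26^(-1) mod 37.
Since 37 is prime, by Fermat 26^(-1) ≡ 26^{35} ≡ 10 mod 37. Verify: 26 × 10 = 260 ≡ 1 mod 37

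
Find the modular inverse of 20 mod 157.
Since 157 is prime, by Fermat 20^(-1) ≡ 20^{155} ≡ 55 (mod 157). Verify: 20 × 55 = 1100 ≡ 1 (mod 157)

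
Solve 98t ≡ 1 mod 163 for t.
Since 163 is prime, by Fermat 98^(-1) ≡ 98^{161} ≡ 5 mod 163. Verify: 98 × 5 = 490 ≡ 1 mod 163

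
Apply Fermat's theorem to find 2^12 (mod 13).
By Fermat's Little Theorem, 2^{12} ≡ 1 (mod 13) since 13 is prime and gcd(2, 13) = 1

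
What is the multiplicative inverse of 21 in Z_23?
Since 23 is prime, by Fermat 21^(-1) ≡ 21^{21} ≡ 11 (mod 23). Verify: 21 × 11 = 231 ≡ 1 (mod 23)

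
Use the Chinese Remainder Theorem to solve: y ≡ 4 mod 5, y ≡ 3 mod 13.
M = 5 × 13 = 65. M₁ = 13, y₁ ≡ 2 mod 5. M₂ = 5, y₂ ≡ 8 mod 13. y = 4×13×2 + 3×5×8 ≡ 29 mod 65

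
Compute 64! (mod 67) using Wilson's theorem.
(66)! = (64)! × (65) × (66) ≡ -1 (mod 67). So (64)! ≡ -1 × [(66)(65)]^(-1) ≡ 33 (mod 67)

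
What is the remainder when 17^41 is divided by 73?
By repeated squaring (mod 73): 17^{1}≡17, 17^{2}≡70, 17^{4}≡9, 17^{8}≡8, 17^{16}≡64, 17^{32}≡8. Then 17^{41} = 17^{32+8+1} ≡ 8 × 8 × 17 ≡ 66 (mod 73)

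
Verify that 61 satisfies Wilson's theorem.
(60)! mod 61 = 60. Since this equals -1 mod 61, Wilson confirms 61 is prime.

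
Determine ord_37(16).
Powers of 16 mod 37: 16^1≡16, 16^2≡34, 16^3≡26, 16^4≡9, 16^5≡33, 16^6≡10, 16^7≡12, 16^8≡7, 16^9≡1. Order = 9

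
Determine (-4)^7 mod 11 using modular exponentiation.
By repeated squaring (mod 11): (-4)^{1}≡7, (-4)^{2}≡5, (-4)^{4}≡3. Then (-4)^{7} = (-4)^{4+2+1} ≡ 3 × 5 × 7 ≡ 6 (mod 11)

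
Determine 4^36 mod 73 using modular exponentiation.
By repeated squaring mod 73: 4^{1}≡4, 4^{2}≡16, 4^{4}≡37, 4^{8}≡55, 4^{16}≡32, 4^{32}≡2. Then 4^{36} = 4^{32+4} ≡ 2 × 37 ≡ 1 mod 73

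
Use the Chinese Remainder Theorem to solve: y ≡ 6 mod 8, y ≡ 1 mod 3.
M = 8 × 3 = 24. M₁ = 3, y₁ ≡ 3 mod 8. M₂ = 8, y₂ ≡ 2 mod 3. y = 6×3×3 + 1×8×2 ≡ 22 mod 24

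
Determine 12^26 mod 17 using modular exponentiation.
Using Fermat: 12^{16} ≡ 1 mod 17. 26 ≡ 10 mod 16. So 12^{26} ≡ 12^{10} ≡ 9 mod 17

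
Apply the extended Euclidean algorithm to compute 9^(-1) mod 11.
Extended GCD: 9(5) + 11(-4) = 1. So 9^(-1) ≡ 5 mod 11. Verify: 9 × 5 = 45 ≡ 1 mod 11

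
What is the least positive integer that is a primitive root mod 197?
g = 2. Powers: [2, 4, 8, 16, 32, 64, 128, ...] generates all 196 non-zero residues.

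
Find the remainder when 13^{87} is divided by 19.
By Fermat: 13^{18} ≡ 1 (mod 19). 87 = 4×18 + 15. So 13^{87} ≡ 13^{15} ≡ 8 (mod 19)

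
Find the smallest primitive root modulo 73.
g = 5. For each prime q|72: 5^{36}≡72, 5^{24}≡8, none ≡ 1, so ord_73(5) = 72 and 5 is a primitive root.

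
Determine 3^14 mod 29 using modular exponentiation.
By repeated squaring mod 29: 3^{1}≡3, 3^{2}≡9, 3^{4}≡23, 3^{8}≡7. Then 3^{14} = 3^{8+4+2} ≡ 7 × 23 × 9 ≡ 28 mod 29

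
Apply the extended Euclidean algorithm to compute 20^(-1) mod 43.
Extended GCD: 20(-15) + 43(7) = 1. So 20^(-1) ≡ -15 ≡ 28 (mod 43). Verify: 20 × 28 = 560 ≡ 1 (mod 43)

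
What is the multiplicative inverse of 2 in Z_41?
Since 41 is prime, by Fermat 2^(-1) ≡ 2^{39} ≡ 21 mod 41. Verify: 2 × 21 = 42 ≡ 1 mod 41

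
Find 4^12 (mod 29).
By repeated squaring (mod 29): 4^{1}≡4, 4^{2}≡16, 4^{4}≡24, 4^{8}≡25. Then 4^{12} = 4^{8+4} ≡ 25 × 24 ≡ 20 (mod 29)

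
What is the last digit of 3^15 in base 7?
Using Fermat: 3^{6} ≡ 1 (mod 7). 15 ≡ 3 (mod 6). So 3^{15} ≡ 3^{3} ≡ 6 (mod 7)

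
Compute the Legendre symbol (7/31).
(7/31) = 7^{15} mod 31 = 1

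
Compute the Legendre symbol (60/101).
(60/101) = 60^{50} mod 101 = -1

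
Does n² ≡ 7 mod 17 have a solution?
By Euler's criterion: 7^{8} ≡ 16 mod 17. Since this equals -1 (≡ 16), 7 is not a QR.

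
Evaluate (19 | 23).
(19/23) = 19^{11} mod 23 = -1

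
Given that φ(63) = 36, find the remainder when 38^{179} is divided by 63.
By Euler: 38^{36} ≡ 1 mod 63 since gcd(38, 63) = 1. 179 = 4×36 + 35. So 38^{179} ≡ 38^{35} ≡ 5 mod 63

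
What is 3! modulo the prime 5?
(4)! = (3)! × (4) ≡ -1 (mod 5). So (3)! ≡ -1 × (4)^(-1) ≡ (-1)×(-1) = 1 (mod 5)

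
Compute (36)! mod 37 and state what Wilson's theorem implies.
(36)! mod 37 = 36. Since this equals -1 (mod 37), Wilson confirms 37 is prime.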